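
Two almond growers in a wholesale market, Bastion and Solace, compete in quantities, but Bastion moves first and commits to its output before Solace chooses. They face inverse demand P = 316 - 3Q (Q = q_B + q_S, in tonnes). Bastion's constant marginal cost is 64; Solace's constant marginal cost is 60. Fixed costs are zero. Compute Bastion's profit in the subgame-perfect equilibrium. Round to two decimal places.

The follower Solace best-responds to any q_B: π_S = (316 - 3Q)q_S - 60q_S.
Follower FOC: 256 - 3q_B - 6q_S = 0, so q_S(q_B) = (256 - 3q_B)/6.
The leader anticipates this reaction. Substituting into P = 316 - 3Q gives P = 188 - (3/2)q_B, so π_B = (188 - (3/2)q_B)q_B - 64q_B.
Maximising: ∂π_B/∂q_B = 124 - 3q_B = 0, giving q_B = 124/3.
Then q_S = (256 - 3·(124/3))/6 = 22.
Price P = 316 - 3·(190/3) = 126.
Bastion's profit: (126 - 64)·(124/3) = 2562.6667.

2562.67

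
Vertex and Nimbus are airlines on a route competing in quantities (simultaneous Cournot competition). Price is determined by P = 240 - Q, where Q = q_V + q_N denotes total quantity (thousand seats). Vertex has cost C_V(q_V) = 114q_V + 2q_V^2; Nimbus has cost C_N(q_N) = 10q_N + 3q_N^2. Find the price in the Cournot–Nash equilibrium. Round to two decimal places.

Vertex's profit: π_V = (240 - Q)q_V - (114q_V + 2q_V²). Setting ∂π_V/∂q_V = 0: 126 - 6q_V - (q_N) = 0.
Nimbus's first-order condition: 230 - 8q_N - (q_V) = 0.
Best responses: q_V = (126 - q_N)/6, q_N = (230 - q_V)/8.
Substituting one into the other gives q_V = 778/47 and q_N = 1254/47.
Total output Q = 43.2340, so price P = 240 - 43.2340 = 196.7660.

196.77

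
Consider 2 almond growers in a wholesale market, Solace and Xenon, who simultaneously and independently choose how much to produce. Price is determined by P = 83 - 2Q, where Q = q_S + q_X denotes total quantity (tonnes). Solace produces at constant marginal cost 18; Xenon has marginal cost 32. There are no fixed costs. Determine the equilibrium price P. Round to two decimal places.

Solace's profit: π_S = (83 - 2Q)q_S - (18q_S). Setting ∂π_S/∂q_S = 0: 65 - 4q_S - 2(q_X) = 0.
Xenon's first-order condition: 51 - 4q_X - 2(q_S) = 0.
Rearranging gives the reaction functions q_S = (65 - 2q_X)/4 and q_X = (51 - 2q_S)/4.
Substituting one into the other gives q_S = 79/6 and q_X = 37/6.
Total output Q = 58/3, so price P = 83 - 2·(58/3) = 133/3.

44.33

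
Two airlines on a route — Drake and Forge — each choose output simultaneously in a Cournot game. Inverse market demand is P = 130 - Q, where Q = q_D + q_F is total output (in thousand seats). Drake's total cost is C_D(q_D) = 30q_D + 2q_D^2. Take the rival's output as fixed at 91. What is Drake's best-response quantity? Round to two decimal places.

With the rival's output fixed at 91, Drake's profit is π_D = (130 - 91 - q_D)q_D - (30q_D + 2q_D²) = (39 - q_D)q_D - (30q_D + 2q_D²).
∂π_D/∂q_D = 9 - 6q_D = 0, so q_D = 3/2.

1.50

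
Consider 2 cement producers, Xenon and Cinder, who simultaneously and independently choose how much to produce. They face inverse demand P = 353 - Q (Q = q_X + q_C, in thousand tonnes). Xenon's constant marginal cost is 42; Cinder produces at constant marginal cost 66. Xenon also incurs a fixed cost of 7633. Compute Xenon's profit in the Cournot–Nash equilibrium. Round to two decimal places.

4836.44

Xenon's profit: π_X = (353 - Q)q_X - (42q_X). Setting ∂π_X/∂q_X = 0: 311 - 2q_X - (q_C) = 0.
Cinder's first-order condition: 287 - 2q_C - (q_X) = 0.
Rearranging gives the reaction functions q_X = (311 - q_C)/2 and q_C = (287 - q_X)/2.
Substituting one into the other gives q_X = 335/3 and q_C = 263/3.
Price P = 353 - 598/3 = 461/3.
Xenon's profit: (461/3 - 42)·(335/3) - 7633 = 4836.4444.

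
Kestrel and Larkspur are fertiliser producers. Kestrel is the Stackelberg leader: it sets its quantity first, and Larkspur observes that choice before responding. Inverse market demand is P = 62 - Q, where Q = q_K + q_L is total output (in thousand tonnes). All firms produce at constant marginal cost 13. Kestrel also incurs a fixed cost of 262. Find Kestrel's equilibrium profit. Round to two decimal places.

Solve by backward induction. Given q_K, the follower Larkspur maximises π_L = (62 - q_K - q_L)q_L - 13q_L.
Setting the follower's marginal profit to zero, 49 - q_K - 2q_L = 0, i.e. q_L = (49 - q_K)/2.
The leader anticipates this reaction. Substituting into P = 62 - Q gives P = 75/2 - (1/2)q_K, so π_K = (75/2 - (1/2)q_K)q_K - 13q_K.
Maximising: ∂π_K/∂q_K = 49/2 - q_K = 0, giving q_K = 49/2.
Then q_L = (49 - 49/2)/2 = 49/4.
Price P = 62 - 147/4 = 101/4.
Kestrel's profit: (101/4 - 13)·(49/2) - 262 = 305/8.

38.13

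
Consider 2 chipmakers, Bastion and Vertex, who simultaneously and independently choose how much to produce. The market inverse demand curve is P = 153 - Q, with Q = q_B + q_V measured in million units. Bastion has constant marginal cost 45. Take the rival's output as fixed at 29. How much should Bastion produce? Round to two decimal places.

39.50

With the rival's output fixed at 29, Bastion's profit is π_B = (153 - 29 - q_B)q_B - (45q_B) = (124 - q_B)q_B - (45q_B).
∂π_B/∂q_B = 79 - 2q_B = 0, so q_B = 79/2.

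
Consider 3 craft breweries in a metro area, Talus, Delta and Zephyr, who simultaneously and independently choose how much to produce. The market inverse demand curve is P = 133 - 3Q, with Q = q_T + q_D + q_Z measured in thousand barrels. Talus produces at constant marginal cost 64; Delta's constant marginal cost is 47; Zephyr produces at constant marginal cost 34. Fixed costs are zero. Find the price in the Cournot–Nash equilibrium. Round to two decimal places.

69.50

Talus's profit: π_T = (133 - 3Q)q_T - (64q_T). Setting ∂π_T/∂q_T = 0: 69 - 6q_T - 3(q_D + q_Z) = 0.
Delta's profit: π_D = (133 - 3Q)q_D - (47q_D). Setting ∂π_D/∂q_D = 0: 86 - 6q_D - 3(q_T + q_Z) = 0.
Zephyr's first-order condition: 99 - 6q_Z - 3(q_T + q_D) = 0.
Adding the 3 conditions: 254 − 6Q − 6Q = 0, i.e. Q = 127/6.
Back-substituting: q_T = (69 − 127/2)/3 = 11/6, q_D = (86 − 127/2)/3 = 15/2, q_Z = (99 − 127/2)/3 = 71/6.
Total output Q = 127/6, so price P = 133 - 3·(127/6) = 139/2.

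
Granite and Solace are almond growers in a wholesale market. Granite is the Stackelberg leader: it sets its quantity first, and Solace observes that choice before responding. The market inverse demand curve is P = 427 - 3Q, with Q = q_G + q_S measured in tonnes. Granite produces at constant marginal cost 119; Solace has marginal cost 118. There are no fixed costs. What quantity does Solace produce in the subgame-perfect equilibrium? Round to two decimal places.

Solve by backward induction. Given q_G, the follower Solace maximises π_S = (427 - 3q_G - 3q_S)q_S - 118q_S.
Setting the follower's marginal profit to zero, 309 - 3q_G - 6q_S = 0, i.e. q_S = (309 - 3q_G)/6.
The leader anticipates this reaction. Substituting into P = 427 - 3Q gives P = 545/2 - (3/2)q_G, so π_G = (545/2 - (3/2)q_G)q_G - 119q_G.
The leader's first-order condition 307/2 - 3q_G = 0 yields q_G = 307/6.
Then q_S = (309 - 3·(307/6))/6 = 311/12.

25.92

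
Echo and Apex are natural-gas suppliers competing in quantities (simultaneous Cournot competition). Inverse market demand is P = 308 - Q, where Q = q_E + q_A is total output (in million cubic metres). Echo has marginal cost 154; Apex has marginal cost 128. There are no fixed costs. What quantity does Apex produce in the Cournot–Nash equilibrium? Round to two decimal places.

Echo's profit: π_E = (308 - Q)q_E - (154q_E). Setting ∂π_E/∂q_E = 0: 154 - 2q_E - (q_A) = 0.
Apex's first-order condition: 180 - 2q_A - (q_E) = 0.
Best responses: q_E = (154 - q_A)/2, q_A = (180 - q_E)/2.
Solving the pair: q_E = 128/3, q_A = 206/3.

68.67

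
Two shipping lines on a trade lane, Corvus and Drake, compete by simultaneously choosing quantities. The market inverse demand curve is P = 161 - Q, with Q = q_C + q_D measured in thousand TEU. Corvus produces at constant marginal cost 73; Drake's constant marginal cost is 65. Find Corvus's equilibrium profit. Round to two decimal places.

711.11

Corvus's profit: π_C = (161 - Q)q_C - (73q_C). Setting ∂π_C/∂q_C = 0: 88 - 2q_C - (q_D) = 0.
Drake's first-order condition: 96 - 2q_D - (q_C) = 0.
Rearranging gives the reaction functions q_C = (88 - q_D)/2 and q_D = (96 - q_C)/2.
Substituting one into the other gives q_C = 80/3 and q_D = 104/3.
Price P = 161 - 184/3 = 299/3.
Corvus's profit: (299/3 - 73)·(80/3) = 711.1111.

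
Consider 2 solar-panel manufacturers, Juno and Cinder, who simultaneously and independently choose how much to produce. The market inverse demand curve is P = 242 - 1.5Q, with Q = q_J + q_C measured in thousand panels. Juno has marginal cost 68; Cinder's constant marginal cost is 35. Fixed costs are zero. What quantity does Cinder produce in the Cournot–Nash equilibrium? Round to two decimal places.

53.33

Juno's profit: π_J = (242 - 1.5Q)q_J - (68q_J). Setting ∂π_J/∂q_J = 0: 174 - 3q_J - (3/2)(q_C) = 0.
Cinder's profit: π_C = (242 - 1.5Q)q_C - (35q_C). Setting ∂π_C/∂q_C = 0: 207 - 3q_C - (3/2)(q_J) = 0.
So q_J = (174 - (3/2)q_C)/3 and q_C = (207 - (3/2)q_J)/3.
Solving the pair: q_J = 94/3, q_C = 160/3.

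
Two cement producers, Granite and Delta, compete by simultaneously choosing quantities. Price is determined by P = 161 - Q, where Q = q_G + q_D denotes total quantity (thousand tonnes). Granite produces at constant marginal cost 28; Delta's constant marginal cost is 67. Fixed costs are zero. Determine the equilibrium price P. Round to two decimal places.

85.33

Granite's profit: π_G = (161 - Q)q_G - (28q_G). Setting ∂π_G/∂q_G = 0: 133 - 2q_G - (q_D) = 0.
Delta's profit: π_D = (161 - Q)q_D - (67q_D). Setting ∂π_D/∂q_D = 0: 94 - 2q_D - (q_G) = 0.
Rearranging gives the reaction functions q_G = (133 - q_D)/2 and q_D = (94 - q_G)/2.
Solving the pair: q_G = 172/3, q_D = 55/3.
Total output Q = 227/3, so price P = 161 - 227/3 = 256/3.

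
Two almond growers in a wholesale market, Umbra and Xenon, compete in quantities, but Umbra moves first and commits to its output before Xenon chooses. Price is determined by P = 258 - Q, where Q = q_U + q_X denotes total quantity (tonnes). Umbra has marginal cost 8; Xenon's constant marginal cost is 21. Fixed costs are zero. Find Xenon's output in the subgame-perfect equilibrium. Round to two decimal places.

Solve by backward induction. Given q_U, the follower Xenon maximises π_X = (258 - q_U - q_X)q_X - 21q_X.
∂π_X/∂q_X = 237 - q_U - 2q_X = 0 gives the reaction function q_X = (237 - q_U)/2.
Umbra substitutes q_X(q_U) into its own profit: π_U = q_U(258 - q_U - (237 - q_U)/2) - 8q_U = (279/2 - (1/2)q_U)q_U - 8q_U.
Maximising: ∂π_U/∂q_U = 263/2 - q_U = 0, giving q_U = 263/2.
Then q_X = (237 - 263/2)/2 = 211/4.

52.75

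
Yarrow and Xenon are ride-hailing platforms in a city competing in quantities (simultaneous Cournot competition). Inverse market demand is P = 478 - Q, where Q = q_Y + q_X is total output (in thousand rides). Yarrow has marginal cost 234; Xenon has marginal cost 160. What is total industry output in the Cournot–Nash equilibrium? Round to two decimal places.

187.33

Yarrow's profit: π_Y = (478 - Q)q_Y - (234q_Y). Setting ∂π_Y/∂q_Y = 0: 244 - 2q_Y - (q_X) = 0.
Xenon's profit: π_X = (478 - Q)q_X - (160q_X). Setting ∂π_X/∂q_X = 0: 318 - 2q_X - (q_Y) = 0.
Rearranging gives the reaction functions q_Y = (244 - q_X)/2 and q_X = (318 - q_Y)/2.
Solving the pair: q_Y = 170/3, q_X = 392/3.
Total output Q = 170/3 + 392/3 = 562/3.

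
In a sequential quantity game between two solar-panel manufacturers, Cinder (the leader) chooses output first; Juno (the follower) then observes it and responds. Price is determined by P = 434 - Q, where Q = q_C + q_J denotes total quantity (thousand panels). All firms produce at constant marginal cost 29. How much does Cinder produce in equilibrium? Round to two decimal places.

202.50

Solve by backward induction. Given q_C, the follower Juno maximises π_J = (434 - q_C - q_J)q_J - 29q_J.
Follower FOC: 405 - q_C - 2q_J = 0, so q_J(q_C) = (405 - q_C)/2.
Cinder substitutes q_J(q_C) into its own profit: π_C = q_C(434 - q_C - (405 - q_C)/2) - 29q_C = (463/2 - (1/2)q_C)q_C - 29q_C.
Leader FOC: 405/2 - q_C = 0, so q_C = 405/2.
Then q_J = (405 - 405/2)/2 = 405/4.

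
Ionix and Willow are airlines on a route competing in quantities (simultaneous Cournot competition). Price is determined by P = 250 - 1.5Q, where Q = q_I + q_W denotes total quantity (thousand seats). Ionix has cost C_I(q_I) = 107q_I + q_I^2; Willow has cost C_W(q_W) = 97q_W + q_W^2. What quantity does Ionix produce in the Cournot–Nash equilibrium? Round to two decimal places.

21.34

Ionix's profit: π_I = (250 - 1.5Q)q_I - (107q_I + q_I²). Setting ∂π_I/∂q_I = 0: 143 - 5q_I - (3/2)(q_W) = 0.
Willow's profit: π_W = (250 - 1.5Q)q_W - (97q_W + q_W²). Setting ∂π_W/∂q_W = 0: 153 - 5q_W - (3/2)(q_I) = 0.
Best responses: q_I = (143 - (3/2)q_W)/5, q_W = (153 - (3/2)q_I)/5.
Solving the pair: q_I = 1942/91, q_W = 24.1978.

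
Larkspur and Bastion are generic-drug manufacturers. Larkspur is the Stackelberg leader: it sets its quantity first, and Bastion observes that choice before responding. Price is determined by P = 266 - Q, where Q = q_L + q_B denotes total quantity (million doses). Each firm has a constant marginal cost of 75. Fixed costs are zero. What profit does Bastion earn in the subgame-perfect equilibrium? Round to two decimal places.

Solve by backward induction. Given q_L, the follower Bastion maximises π_B = (266 - q_L - q_B)q_B - 75q_B.
Setting the follower's marginal profit to zero, 191 - q_L - 2q_B = 0, i.e. q_B = (191 - q_L)/2.
Larkspur substitutes q_B(q_L) into its own profit: π_L = q_L(266 - q_L - (191 - q_L)/2) - 75q_L = (341/2 - (1/2)q_L)q_L - 75q_L.
Maximising: ∂π_L/∂q_L = 191/2 - q_L = 0, giving q_L = 191/2.
Then q_B = (191 - 191/2)/2 = 191/4.
Price P = 266 - 573/4 = 491/4.
Bastion's profit: (491/4 - 75)·(191/4) = 2280.0625.

2280.06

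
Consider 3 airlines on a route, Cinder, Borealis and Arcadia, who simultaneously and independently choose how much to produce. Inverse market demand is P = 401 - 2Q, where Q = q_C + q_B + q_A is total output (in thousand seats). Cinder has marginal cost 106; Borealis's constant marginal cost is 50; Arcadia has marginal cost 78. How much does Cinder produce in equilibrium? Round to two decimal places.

26.38

Cinder's profit: π_C = (401 - 2Q)q_C - (106q_C). Setting ∂π_C/∂q_C = 0: 295 - 4q_C - 2(q_B + q_A) = 0.
Borealis's profit: π_B = (401 - 2Q)q_B - (50q_B). Setting ∂π_B/∂q_B = 0: 351 - 4q_B - 2(q_C + q_A) = 0.
Arcadia's first-order condition: 323 - 4q_A - 2(q_C + q_B) = 0.
Adding the 3 first-order conditions: 969 − 8Q = 0, so Q = 969/8.
Back-substituting: q_C = (295 − 969/4)/2 = 211/8, q_B = (351 − 969/4)/2 = 435/8, q_A = (323 − 969/4)/2 = 323/8.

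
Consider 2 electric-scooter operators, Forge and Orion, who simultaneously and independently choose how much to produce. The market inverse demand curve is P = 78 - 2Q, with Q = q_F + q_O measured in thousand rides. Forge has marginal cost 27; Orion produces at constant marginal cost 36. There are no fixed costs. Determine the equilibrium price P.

Forge's profit: π_F = (78 - 2Q)q_F - (27q_F). Setting ∂π_F/∂q_F = 0: 51 - 4q_F - 2(q_O) = 0.
Orion's profit: π_O = (78 - 2Q)q_O - (36q_O). Setting ∂π_O/∂q_O = 0: 42 - 4q_O - 2(q_F) = 0.
So q_F = (51 - 2q_O)/4 and q_O = (42 - 2q_F)/4.
Substituting one into the other gives q_F = 10 and q_O = 11/2.
Total output Q = 31/2, so price P = 78 - 2·(31/2) = 47.

47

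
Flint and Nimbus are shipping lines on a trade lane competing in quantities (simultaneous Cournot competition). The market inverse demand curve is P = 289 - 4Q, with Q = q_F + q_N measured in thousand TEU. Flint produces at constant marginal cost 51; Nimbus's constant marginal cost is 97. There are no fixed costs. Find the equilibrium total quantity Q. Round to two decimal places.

35.83

Flint's profit: π_F = (289 - 4Q)q_F - (51q_F). Setting ∂π_F/∂q_F = 0: 238 - 8q_F - 4(q_N) = 0.
Nimbus's first-order condition: 192 - 8q_N - 4(q_F) = 0.
Rearranging gives the reaction functions q_F = (238 - 4q_N)/8 and q_N = (192 - 4q_F)/8.
Substituting one into the other gives q_F = 71/3 and q_N = 73/6.
Total output Q = 71/3 + 73/6 = 215/6.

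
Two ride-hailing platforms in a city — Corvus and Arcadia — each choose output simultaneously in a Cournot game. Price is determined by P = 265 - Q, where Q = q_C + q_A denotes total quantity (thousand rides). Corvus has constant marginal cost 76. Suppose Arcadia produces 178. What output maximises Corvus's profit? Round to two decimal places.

With the rival's output fixed at 178, Corvus's profit is π_C = (265 - 178 - q_C)q_C - (76q_C) = (87 - q_C)q_C - (76q_C).
∂π_C/∂q_C = 11 - 2q_C = 0, so q_C = 11/2.

5.50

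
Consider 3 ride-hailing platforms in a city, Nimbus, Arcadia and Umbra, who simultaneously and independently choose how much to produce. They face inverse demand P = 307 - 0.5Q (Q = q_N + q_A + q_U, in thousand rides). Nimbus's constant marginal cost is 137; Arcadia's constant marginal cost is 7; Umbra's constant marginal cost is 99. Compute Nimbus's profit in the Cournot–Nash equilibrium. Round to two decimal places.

Nimbus's profit: π_N = (307 - 0.5Q)q_N - (137q_N). Setting ∂π_N/∂q_N = 0: 170 - q_N - (1/2)(q_A + q_U) = 0.
Arcadia's first-order condition: 300 - q_A - (1/2)(q_N + q_U) = 0.
Umbra's first-order condition: 208 - q_U - (1/2)(q_N + q_A) = 0.
Summing all 3 equations gives 678 − 2Q = 0, hence Q = 339.
Back-substituting: q_N = (170 − 339/2)/(1/2) = 1, q_A = (300 − 339/2)/(1/2) = 261, q_U = (208 − 339/2)/(1/2) = 77.
Price P = 307 - (1/2)·339 = 275/2.
Nimbus's profit: (275/2 - 137)·1 = 1/2.

0.50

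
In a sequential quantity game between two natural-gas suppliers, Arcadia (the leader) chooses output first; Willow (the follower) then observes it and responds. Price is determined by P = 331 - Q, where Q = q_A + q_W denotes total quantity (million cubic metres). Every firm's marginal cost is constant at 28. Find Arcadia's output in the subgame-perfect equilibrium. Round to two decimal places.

Solve by backward induction. Given q_A, the follower Willow maximises π_W = (331 - q_A - q_W)q_W - 28q_W.
Follower FOC: 303 - q_A - 2q_W = 0, so q_W(q_A) = (303 - q_A)/2.
Arcadia substitutes q_W(q_A) into its own profit: π_A = q_A(331 - q_A - (303 - q_A)/2) - 28q_A = (359/2 - (1/2)q_A)q_A - 28q_A.
Leader FOC: 303/2 - q_A = 0, so q_A = 303/2.
Then q_W = (303 - 303/2)/2 = 303/4.

151.50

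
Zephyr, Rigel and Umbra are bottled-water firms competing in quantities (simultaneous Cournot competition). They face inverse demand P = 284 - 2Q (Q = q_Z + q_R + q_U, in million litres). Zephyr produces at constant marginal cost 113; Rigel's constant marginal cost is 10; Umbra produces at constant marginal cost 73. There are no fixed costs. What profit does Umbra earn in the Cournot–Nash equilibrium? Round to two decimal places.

1104.50

Zephyr's profit: π_Z = (284 - 2Q)q_Z - (113q_Z). Setting ∂π_Z/∂q_Z = 0: 171 - 4q_Z - 2(q_R + q_U) = 0.
Rigel's profit: π_R = (284 - 2Q)q_R - (10q_R). Setting ∂π_R/∂q_R = 0: 274 - 4q_R - 2(q_Z + q_U) = 0.
Umbra's profit: π_U = (284 - 2Q)q_U - (73q_U). Setting ∂π_U/∂q_U = 0: 211 - 4q_U - 2(q_Z + q_R) = 0.
Summing all 3 equations gives 656 − 8Q = 0, hence Q = 82.
Back-substituting: q_Z = (171 − 164)/2 = 7/2, q_R = (274 − 164)/2 = 55, q_U = (211 − 164)/2 = 47/2.
Price P = 284 - 2·82 = 120.
Umbra's profit: (120 - 73)·(47/2) = 1104.5000.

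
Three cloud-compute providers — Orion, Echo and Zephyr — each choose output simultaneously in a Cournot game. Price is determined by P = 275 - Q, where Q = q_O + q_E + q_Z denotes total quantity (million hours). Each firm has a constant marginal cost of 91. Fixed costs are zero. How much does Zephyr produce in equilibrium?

Each firm earns π_i = (275 - Q)q_i - 91q_i.
First-order condition (treating rivals' output as given): 184 - 2q_i - Σ_{j≠i} q_j = 0.
With identical firms every q_j equals q_i, so Σ_{j≠i} q_j = 2q_i and 184 = 4q_i, giving q_i = 46.

46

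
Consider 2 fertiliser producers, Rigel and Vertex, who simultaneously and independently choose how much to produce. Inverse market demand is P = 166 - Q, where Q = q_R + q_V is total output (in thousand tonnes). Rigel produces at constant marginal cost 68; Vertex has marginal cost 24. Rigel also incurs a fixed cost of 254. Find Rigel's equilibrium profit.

70

Rigel's profit: π_R = (166 - Q)q_R - (68q_R). Setting ∂π_R/∂q_R = 0: 98 - 2q_R - (q_V) = 0.
Vertex's first-order condition: 142 - 2q_V - (q_R) = 0.
Best responses: q_R = (98 - q_V)/2, q_V = (142 - q_R)/2.
Substituting one into the other gives q_R = 18 and q_V = 62.
Price P = 166 - 80 = 86.
Rigel's profit: (86 - 68)·18 - 254 = 70.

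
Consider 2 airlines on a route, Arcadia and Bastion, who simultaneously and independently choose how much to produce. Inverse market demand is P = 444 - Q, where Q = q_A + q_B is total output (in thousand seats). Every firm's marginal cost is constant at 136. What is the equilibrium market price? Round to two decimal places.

Each firm earns π_i = (444 - Q)q_i - 136q_i.
Setting ∂π_i/∂q_i = 0 with rivals' quantities fixed: 308 - 2q_i - q_j = 0.
With identical firms every q_j equals q_i, so q_j = q_i and 308 = 3q_i, giving q_i = 308/3.
Total output Q = 616/3, so price P = 444 - 616/3 = 716/3.

238.67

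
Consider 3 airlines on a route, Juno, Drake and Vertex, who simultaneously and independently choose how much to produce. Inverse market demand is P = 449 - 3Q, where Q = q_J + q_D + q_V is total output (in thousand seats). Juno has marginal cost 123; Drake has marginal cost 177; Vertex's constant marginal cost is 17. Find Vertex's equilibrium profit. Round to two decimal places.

Juno's profit: π_J = (449 - 3Q)q_J - (123q_J). Setting ∂π_J/∂q_J = 0: 326 - 6q_J - 3(q_D + q_V) = 0.
Drake's profit: π_D = (449 - 3Q)q_D - (177q_D). Setting ∂π_D/∂q_D = 0: 272 - 6q_D - 3(q_J + q_V) = 0.
Vertex's first-order condition: 432 - 6q_V - 3(q_J + q_D) = 0.
Adding the 3 conditions: 1030 − 6Q − 6Q = 0, i.e. Q = 515/6.
Back-substituting: q_J = (326 − 515/2)/3 = 137/6, q_D = (272 − 515/2)/3 = 29/6, q_V = (432 − 515/2)/3 = 349/6.
Price P = 449 - 3·(515/6) = 383/2.
Vertex's profit: (383/2 - 17)·(349/6) = 10150.0833.

10150.08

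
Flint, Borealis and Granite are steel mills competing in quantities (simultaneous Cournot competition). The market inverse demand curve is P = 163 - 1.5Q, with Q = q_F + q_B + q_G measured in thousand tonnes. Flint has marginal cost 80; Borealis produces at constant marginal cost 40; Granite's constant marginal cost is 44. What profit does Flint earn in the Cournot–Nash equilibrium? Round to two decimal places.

Flint's profit: π_F = (163 - 1.5Q)q_F - (80q_F). Setting ∂π_F/∂q_F = 0: 83 - 3q_F - (3/2)(q_B + q_G) = 0.
Borealis's profit: π_B = (163 - 1.5Q)q_B - (40q_B). Setting ∂π_B/∂q_B = 0: 123 - 3q_B - (3/2)(q_F + q_G) = 0.
Granite's first-order condition: 119 - 3q_G - (3/2)(q_F + q_B) = 0.
Adding the 3 conditions: 325 − 3Q − 3Q = 0, i.e. Q = 325/6.
Back-substituting: q_F = (83 − 325/4)/(3/2) = 7/6, q_B = (123 − 325/4)/(3/2) = 167/6, q_G = (119 − 325/4)/(3/2) = 151/6.
Price P = 163 - (3/2)·(325/6) = 327/4.
Flint's profit: (327/4 - 80)·(7/6) = 49/24.

2.04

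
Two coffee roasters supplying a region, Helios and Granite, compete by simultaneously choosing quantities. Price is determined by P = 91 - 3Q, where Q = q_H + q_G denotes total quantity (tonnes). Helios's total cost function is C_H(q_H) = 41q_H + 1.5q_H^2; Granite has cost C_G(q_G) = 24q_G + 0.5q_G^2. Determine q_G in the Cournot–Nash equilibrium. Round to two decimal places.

8.39

Helios's profit: π_H = (91 - 3Q)q_H - (41q_H + (3/2)q_H²). Setting ∂π_H/∂q_H = 0: 50 - 9q_H - 3(q_G) = 0.
Granite's first-order condition: 67 - 7q_G - 3(q_H) = 0.
Rearranging gives the reaction functions q_H = (50 - 3q_G)/9 and q_G = (67 - 3q_H)/7.
Solving the pair: q_H = 149/54, q_G = 151/18.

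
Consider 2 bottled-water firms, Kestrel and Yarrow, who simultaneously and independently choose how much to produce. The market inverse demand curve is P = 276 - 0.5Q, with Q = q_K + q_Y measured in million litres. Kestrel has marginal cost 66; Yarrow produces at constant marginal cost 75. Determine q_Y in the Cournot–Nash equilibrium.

Kestrel's profit: π_K = (276 - 0.5Q)q_K - (66q_K). Setting ∂π_K/∂q_K = 0: 210 - q_K - (1/2)(q_Y) = 0.
Yarrow's first-order condition: 201 - q_Y - (1/2)(q_K) = 0.
Rearranging gives the reaction functions q_K = (210 - (1/2)q_Y) and q_Y = (201 - (1/2)q_K).
Substituting one into the other gives q_K = 146 and q_Y = 128.

128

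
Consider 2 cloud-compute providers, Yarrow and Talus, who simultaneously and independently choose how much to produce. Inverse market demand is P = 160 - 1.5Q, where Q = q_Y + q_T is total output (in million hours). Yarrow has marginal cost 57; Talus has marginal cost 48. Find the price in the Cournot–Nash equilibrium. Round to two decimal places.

Yarrow's profit: π_Y = (160 - 1.5Q)q_Y - (57q_Y). Setting ∂π_Y/∂q_Y = 0: 103 - 3q_Y - (3/2)(q_T) = 0.
Talus's profit: π_T = (160 - 1.5Q)q_T - (48q_T). Setting ∂π_T/∂q_T = 0: 112 - 3q_T - (3/2)(q_Y) = 0.
Rearranging gives the reaction functions q_Y = (103 - (3/2)q_T)/3 and q_T = (112 - (3/2)q_Y)/3.
Solving the pair: q_Y = 188/9, q_T = 242/9.
Total output Q = 430/9, so price P = 160 - (3/2)·(430/9) = 265/3.

88.33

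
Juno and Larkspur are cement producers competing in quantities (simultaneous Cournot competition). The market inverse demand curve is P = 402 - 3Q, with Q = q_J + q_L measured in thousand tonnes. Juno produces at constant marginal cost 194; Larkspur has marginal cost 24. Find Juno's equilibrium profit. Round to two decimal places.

53.48

Juno's profit: π_J = (402 - 3Q)q_J - (194q_J). Setting ∂π_J/∂q_J = 0: 208 - 6q_J - 3(q_L) = 0.
Larkspur's first-order condition: 378 - 6q_L - 3(q_J) = 0.
Rearranging gives the reaction functions q_J = (208 - 3q_L)/6 and q_L = (378 - 3q_J)/6.
Substituting one into the other gives q_J = 38/9 and q_L = 548/9.
Price P = 402 - 3·(586/9) = 620/3.
Juno's profit: (620/3 - 194)·(38/9) = 1444/27.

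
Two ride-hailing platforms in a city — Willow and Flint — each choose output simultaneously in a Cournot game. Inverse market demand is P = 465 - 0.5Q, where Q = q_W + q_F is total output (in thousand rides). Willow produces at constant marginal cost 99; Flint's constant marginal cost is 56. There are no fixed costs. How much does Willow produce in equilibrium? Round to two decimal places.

Willow's profit: π_W = (465 - 0.5Q)q_W - (99q_W). Setting ∂π_W/∂q_W = 0: 366 - q_W - (1/2)(q_F) = 0.
Flint's first-order condition: 409 - q_F - (1/2)(q_W) = 0.
Best responses: q_W = (366 - (1/2)q_F), q_F = (409 - (1/2)q_W).
Substituting one into the other gives q_W = 646/3 and q_F = 904/3.

215.33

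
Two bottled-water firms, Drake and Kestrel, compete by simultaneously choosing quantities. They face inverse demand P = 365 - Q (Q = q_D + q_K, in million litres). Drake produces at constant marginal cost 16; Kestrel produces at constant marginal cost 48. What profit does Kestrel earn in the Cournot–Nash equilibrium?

9025

Drake's profit: π_D = (365 - Q)q_D - (16q_D). Setting ∂π_D/∂q_D = 0: 349 - 2q_D - (q_K) = 0.
Kestrel's profit: π_K = (365 - Q)q_K - (48q_K). Setting ∂π_K/∂q_K = 0: 317 - 2q_K - (q_D) = 0.
Rearranging gives the reaction functions q_D = (349 - q_K)/2 and q_K = (317 - q_D)/2.
Solving the pair: q_D = 127, q_K = 95.
Price P = 365 - 222 = 143.
Kestrel's profit: (143 - 48)·95 = 9025.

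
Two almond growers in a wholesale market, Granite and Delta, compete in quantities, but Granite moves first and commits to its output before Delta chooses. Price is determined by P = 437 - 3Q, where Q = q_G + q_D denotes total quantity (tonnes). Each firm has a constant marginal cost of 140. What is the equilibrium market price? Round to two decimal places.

The follower Delta best-responds to any q_G: π_D = (437 - 3Q)q_D - 140q_D.
∂π_D/∂q_D = 297 - 3q_G - 6q_D = 0 gives the reaction function q_D = (297 - 3q_G)/6.
The leader anticipates this reaction. Substituting into P = 437 - 3Q gives P = 577/2 - (3/2)q_G, so π_G = (577/2 - (3/2)q_G)q_G - 140q_G.
Maximising: ∂π_G/∂q_G = 297/2 - 3q_G = 0, giving q_G = 99/2.
Then q_D = (297 - 3·(99/2))/6 = 99/4.
Total output Q = 297/4, so price P = 437 - 3·(297/4) = 857/4.

214.25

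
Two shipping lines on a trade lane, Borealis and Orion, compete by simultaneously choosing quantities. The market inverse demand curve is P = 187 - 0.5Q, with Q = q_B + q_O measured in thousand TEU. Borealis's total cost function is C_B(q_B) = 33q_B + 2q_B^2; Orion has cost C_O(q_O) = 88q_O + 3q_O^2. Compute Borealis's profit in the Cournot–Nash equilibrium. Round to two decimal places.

Borealis's profit: π_B = (187 - 0.5Q)q_B - (33q_B + 2q_B²). Setting ∂π_B/∂q_B = 0: 154 - 5q_B - (1/2)(q_O) = 0.
Orion's profit: π_O = (187 - 0.5Q)q_O - (88q_O + 3q_O²). Setting ∂π_O/∂q_O = 0: 99 - 7q_O - (1/2)(q_B) = 0.
So q_B = (154 - (1/2)q_O)/5 and q_O = (99 - (1/2)q_B)/7.
Substituting one into the other gives q_B = 29.5971 and q_O = 1672/139.
Price P = 187 - (1/2)·41.6259 = 166.1871.
Borealis's profit: 166.1871·29.5971 - 33·29.5971 - 2·29.5971² = 2189.9741.

2189.97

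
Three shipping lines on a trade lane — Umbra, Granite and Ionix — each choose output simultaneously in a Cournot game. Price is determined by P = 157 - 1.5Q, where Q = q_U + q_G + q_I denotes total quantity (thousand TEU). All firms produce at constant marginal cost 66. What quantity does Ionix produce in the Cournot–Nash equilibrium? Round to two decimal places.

15.17

A representative firm's profit is π_i = q_i(157 - 1.5Q) - 66q_i.
First-order condition (treating rivals' output as given): 91 - 3q_i - (3/2)·Σ_{j≠i} q_j = 0.
By symmetry each firm produces the same amount; substituting Σ_{j≠i} q_j = 2q_i yields q_i = 91/6.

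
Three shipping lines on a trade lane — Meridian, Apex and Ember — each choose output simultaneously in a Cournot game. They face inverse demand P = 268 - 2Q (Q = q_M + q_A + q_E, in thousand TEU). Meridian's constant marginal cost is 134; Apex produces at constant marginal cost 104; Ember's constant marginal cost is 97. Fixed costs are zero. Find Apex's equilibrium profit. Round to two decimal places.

Meridian's profit: π_M = (268 - 2Q)q_M - (134q_M). Setting ∂π_M/∂q_M = 0: 134 - 4q_M - 2(q_A + q_E) = 0.
Apex's first-order condition: 164 - 4q_A - 2(q_M + q_E) = 0.
Ember's first-order condition: 171 - 4q_E - 2(q_M + q_A) = 0.
Summing all 3 equations gives 469 − 8Q = 0, hence Q = 469/8.
Back-substituting: q_M = (134 − 469/4)/2 = 67/8, q_A = (164 − 469/4)/2 = 187/8, q_E = (171 − 469/4)/2 = 215/8.
Price P = 268 - 2·(469/8) = 603/4.
Apex's profit: (603/4 - 104)·(187/8) = 1092.7813.

1092.78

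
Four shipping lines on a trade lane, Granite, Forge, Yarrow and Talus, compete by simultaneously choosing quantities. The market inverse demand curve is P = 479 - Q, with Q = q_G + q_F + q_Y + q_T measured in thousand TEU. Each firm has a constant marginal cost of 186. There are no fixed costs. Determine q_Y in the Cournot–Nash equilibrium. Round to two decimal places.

58.60

A representative firm's profit is π_i = q_i(479 - Q) - 186q_i.
Setting ∂π_i/∂q_i = 0 with rivals' quantities fixed: 293 - 2q_i - Σ_{j≠i} q_j = 0.
With identical firms every q_j equals q_i, so Σ_{j≠i} q_j = 3q_i and 293 = 5q_i, giving q_i = 293/5.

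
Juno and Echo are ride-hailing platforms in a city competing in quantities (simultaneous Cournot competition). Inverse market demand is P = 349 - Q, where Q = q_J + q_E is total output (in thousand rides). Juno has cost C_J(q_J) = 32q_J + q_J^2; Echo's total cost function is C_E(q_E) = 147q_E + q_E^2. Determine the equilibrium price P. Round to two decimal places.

245.20

Juno's profit: π_J = (349 - Q)q_J - (32q_J + q_J²). Setting ∂π_J/∂q_J = 0: 317 - 4q_J - (q_E) = 0.
Echo's first-order condition: 202 - 4q_E - (q_J) = 0.
Best responses: q_J = (317 - q_E)/4, q_E = (202 - q_J)/4.
Solving the pair: q_J = 1066/15, q_E = 491/15.
Total output Q = 519/5, so price P = 349 - 519/5 = 1226/5.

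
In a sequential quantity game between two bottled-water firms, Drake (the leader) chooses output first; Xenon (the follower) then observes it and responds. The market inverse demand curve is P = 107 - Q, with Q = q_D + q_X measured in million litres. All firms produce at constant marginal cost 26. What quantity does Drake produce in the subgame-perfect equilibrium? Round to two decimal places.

The follower Xenon best-responds to any q_D: π_X = (107 - Q)q_X - 26q_X.
Follower FOC: 81 - q_D - 2q_X = 0, so q_X(q_D) = (81 - q_D)/2.
Drake substitutes q_X(q_D) into its own profit: π_D = q_D(107 - q_D - (81 - q_D)/2) - 26q_D = (133/2 - (1/2)q_D)q_D - 26q_D.
Maximising: ∂π_D/∂q_D = 81/2 - q_D = 0, giving q_D = 81/2.
Then q_X = (81 - 81/2)/2 = 81/4.

40.50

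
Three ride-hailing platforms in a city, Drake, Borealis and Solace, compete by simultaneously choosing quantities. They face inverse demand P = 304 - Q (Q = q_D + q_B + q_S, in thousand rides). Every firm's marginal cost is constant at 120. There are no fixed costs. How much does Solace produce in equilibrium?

Each firm earns π_i = (304 - Q)q_i - 120q_i.
Setting ∂π_i/∂q_i = 0 with rivals' quantities fixed: 184 - 2q_i - Σ_{j≠i} q_j = 0.
With identical firms every q_j equals q_i, so Σ_{j≠i} q_j = 2q_i and 184 = 4q_i, giving q_i = 46.

46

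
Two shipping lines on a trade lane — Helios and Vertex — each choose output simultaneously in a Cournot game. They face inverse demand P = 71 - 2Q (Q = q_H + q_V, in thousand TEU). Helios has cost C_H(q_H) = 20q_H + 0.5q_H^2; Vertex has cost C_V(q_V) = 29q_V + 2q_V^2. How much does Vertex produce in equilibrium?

3

Helios's profit: π_H = (71 - 2Q)q_H - (20q_H + (1/2)q_H²). Setting ∂π_H/∂q_H = 0: 51 - 5q_H - 2(q_V) = 0.
Vertex's first-order condition: 42 - 8q_V - 2(q_H) = 0.
Rearranging gives the reaction functions q_H = (51 - 2q_V)/5 and q_V = (42 - 2q_H)/8.
Solving the pair: q_H = 9, q_V = 3.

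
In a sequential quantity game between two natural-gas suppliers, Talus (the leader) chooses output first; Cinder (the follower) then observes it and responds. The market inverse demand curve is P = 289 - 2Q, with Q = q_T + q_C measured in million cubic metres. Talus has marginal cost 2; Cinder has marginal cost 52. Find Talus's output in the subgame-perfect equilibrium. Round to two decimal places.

84.25

The follower Cinder best-responds to any q_T: π_C = (289 - 2Q)q_C - 52q_C.
Setting the follower's marginal profit to zero, 237 - 2q_T - 4q_C = 0, i.e. q_C = (237 - 2q_T)/4.
Talus substitutes q_C(q_T) into its own profit: π_T = q_T(289 - 2q_T - (237 - 2q_T)/2) - 2q_T = (341/2 - q_T)q_T - 2q_T.
Maximising: ∂π_T/∂q_T = 337/2 - 2q_T = 0, giving q_T = 337/4.
Then q_C = (237 - 2·(337/4))/4 = 137/8.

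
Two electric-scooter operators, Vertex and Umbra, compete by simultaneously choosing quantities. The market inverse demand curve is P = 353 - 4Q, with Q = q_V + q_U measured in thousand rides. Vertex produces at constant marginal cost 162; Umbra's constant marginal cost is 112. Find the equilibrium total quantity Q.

Vertex's profit: π_V = (353 - 4Q)q_V - (162q_V). Setting ∂π_V/∂q_V = 0: 191 - 8q_V - 4(q_U) = 0.
Umbra's first-order condition: 241 - 8q_U - 4(q_V) = 0.
Best responses: q_V = (191 - 4q_U)/8, q_U = (241 - 4q_V)/8.
Solving the pair: q_V = 47/4, q_U = 97/4.
Total output Q = 47/4 + 97/4 = 36.

36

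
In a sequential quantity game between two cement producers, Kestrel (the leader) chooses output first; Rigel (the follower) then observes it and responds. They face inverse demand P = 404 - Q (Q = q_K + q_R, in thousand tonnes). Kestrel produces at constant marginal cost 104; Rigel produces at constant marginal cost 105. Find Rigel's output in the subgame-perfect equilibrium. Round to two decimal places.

74.25

Solve by backward induction. Given q_K, the follower Rigel maximises π_R = (404 - q_K - q_R)q_R - 105q_R.
Follower FOC: 299 - q_K - 2q_R = 0, so q_R(q_K) = (299 - q_K)/2.
Kestrel substitutes q_R(q_K) into its own profit: π_K = q_K(404 - q_K - (299 - q_K)/2) - 104q_K = (509/2 - (1/2)q_K)q_K - 104q_K.
Leader FOC: 301/2 - q_K = 0, so q_K = 301/2.
Then q_R = (299 - 301/2)/2 = 297/4.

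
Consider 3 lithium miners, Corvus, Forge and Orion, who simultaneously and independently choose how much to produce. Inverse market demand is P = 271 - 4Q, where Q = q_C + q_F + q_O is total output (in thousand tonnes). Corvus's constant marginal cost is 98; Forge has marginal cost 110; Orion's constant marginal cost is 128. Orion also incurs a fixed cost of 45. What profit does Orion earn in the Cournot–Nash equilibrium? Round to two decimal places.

Corvus's profit: π_C = (271 - 4Q)q_C - (98q_C). Setting ∂π_C/∂q_C = 0: 173 - 8q_C - 4(q_F + q_O) = 0.
Forge's first-order condition: 161 - 8q_F - 4(q_C + q_O) = 0.
Orion's first-order condition: 143 - 8q_O - 4(q_C + q_F) = 0.
Adding the 3 conditions: 477 − 8Q − 8Q = 0, i.e. Q = 477/16.
Back-substituting: q_C = (173 − 477/4)/4 = 215/16, q_F = (161 − 477/4)/4 = 167/16, q_O = (143 − 477/4)/4 = 95/16.
Price P = 271 - 4·(477/16) = 607/4.
Orion's profit: (607/4 - 128)·(95/16) - 45 = 96.0156.

96.02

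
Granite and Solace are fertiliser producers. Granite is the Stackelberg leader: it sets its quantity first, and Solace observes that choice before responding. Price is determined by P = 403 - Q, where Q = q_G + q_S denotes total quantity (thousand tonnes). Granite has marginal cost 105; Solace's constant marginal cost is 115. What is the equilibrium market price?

182

The follower Solace best-responds to any q_G: π_S = (403 - Q)q_S - 115q_S.
Follower FOC: 288 - q_G - 2q_S = 0, so q_S(q_G) = (288 - q_G)/2.
The leader anticipates this reaction. Substituting into P = 403 - Q gives P = 259 - (1/2)q_G, so π_G = (259 - (1/2)q_G)q_G - 105q_G.
Leader FOC: 154 - q_G = 0, so q_G = 154.
Then q_S = (288 - 154)/2 = 67.
Total output Q = 221, so price P = 403 - 221 = 182.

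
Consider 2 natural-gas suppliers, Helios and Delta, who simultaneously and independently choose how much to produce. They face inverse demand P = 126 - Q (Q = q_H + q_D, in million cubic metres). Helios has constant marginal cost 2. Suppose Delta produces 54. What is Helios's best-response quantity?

With the rival's output fixed at 54, Helios's profit is π_H = (126 - 54 - q_H)q_H - (2q_H) = (72 - q_H)q_H - (2q_H).
∂π_H/∂q_H = 70 - 2q_H = 0, so q_H = 35.

35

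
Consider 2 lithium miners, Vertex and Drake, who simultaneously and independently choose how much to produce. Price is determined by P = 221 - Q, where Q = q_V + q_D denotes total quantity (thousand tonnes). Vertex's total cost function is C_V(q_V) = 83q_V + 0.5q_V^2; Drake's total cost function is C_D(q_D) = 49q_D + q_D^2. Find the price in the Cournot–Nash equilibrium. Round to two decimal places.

Vertex's profit: π_V = (221 - Q)q_V - (83q_V + (1/2)q_V²). Setting ∂π_V/∂q_V = 0: 138 - 3q_V - (q_D) = 0.
Drake's first-order condition: 172 - 4q_D - (q_V) = 0.
Rearranging gives the reaction functions q_V = (138 - q_D)/3 and q_D = (172 - q_V)/4.
Substituting one into the other gives q_V = 380/11 and q_D = 378/11.
Total output Q = 758/11, so price P = 221 - 758/11 = 1673/11.

152.09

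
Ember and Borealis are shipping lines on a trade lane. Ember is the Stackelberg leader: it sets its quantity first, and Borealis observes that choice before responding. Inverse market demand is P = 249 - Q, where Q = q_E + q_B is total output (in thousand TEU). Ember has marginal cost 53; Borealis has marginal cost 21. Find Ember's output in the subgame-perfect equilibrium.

82

The follower Borealis best-responds to any q_E: π_B = (249 - Q)q_B - 21q_B.
∂π_B/∂q_B = 228 - q_E - 2q_B = 0 gives the reaction function q_B = (228 - q_E)/2.
Ember substitutes q_B(q_E) into its own profit: π_E = q_E(249 - q_E - (228 - q_E)/2) - 53q_E = (135 - (1/2)q_E)q_E - 53q_E.
Maximising: ∂π_E/∂q_E = 82 - q_E = 0, giving q_E = 82.
Then q_B = (228 - 82)/2 = 73.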